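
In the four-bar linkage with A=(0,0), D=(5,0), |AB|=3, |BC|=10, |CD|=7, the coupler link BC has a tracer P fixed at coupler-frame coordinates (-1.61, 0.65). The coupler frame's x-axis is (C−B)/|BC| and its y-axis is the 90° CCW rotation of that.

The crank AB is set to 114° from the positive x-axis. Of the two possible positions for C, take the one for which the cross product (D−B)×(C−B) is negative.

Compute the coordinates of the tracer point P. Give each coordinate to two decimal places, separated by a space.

-1.22 4.48

A=(0,0), D=(5.00,0)
B = A + 3.00·(cos114°, sin114°) = (-1.2202, 2.7406)
|BD| = 6.7972
circle(B,10.00) ∩ circle(D,7.00): a=7.1501, h=6.9911
  candidates: C₊=(8.1418,6.2553) cross=47.520; C₋=(2.5042,-6.5399) cross=-47.520
  mode - wants cross < 0 → take C=(2.5042,-6.5399) (cross=-47.520)
ex = (C−B)/|BC| = (0.3724,-0.9281); ey = (0.9281,0.3724)
P = B + -1.61·ex + 0.65·ey = (-1.2166,4.4769)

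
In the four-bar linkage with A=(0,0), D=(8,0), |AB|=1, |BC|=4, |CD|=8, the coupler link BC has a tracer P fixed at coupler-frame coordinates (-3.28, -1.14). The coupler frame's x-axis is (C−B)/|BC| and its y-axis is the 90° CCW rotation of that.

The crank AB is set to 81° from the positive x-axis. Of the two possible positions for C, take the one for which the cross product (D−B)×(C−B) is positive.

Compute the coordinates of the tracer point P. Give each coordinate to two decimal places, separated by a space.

0.08 -2.48

A=(0,0), D=(8.00,0)
B = A + 1.00·(cos81°, sin81°) = (0.1564, 0.9877)
|BD| = 7.9055
circle(B,4.00) ∩ circle(D,8.00): a=0.9169, h=3.8935
  candidates: C₊=(1.5526,4.7361) cross=30.780; C₋=(0.5797,-2.9899) cross=-30.780
  mode + wants cross > 0 → take C=(1.5526,4.7361) (cross=30.780)
ex = (C−B)/|BC| = (0.3490,0.9371); ey = (-0.9371,0.3490)
P = B + -3.28·ex + -1.14·ey = (0.0799,-2.4839)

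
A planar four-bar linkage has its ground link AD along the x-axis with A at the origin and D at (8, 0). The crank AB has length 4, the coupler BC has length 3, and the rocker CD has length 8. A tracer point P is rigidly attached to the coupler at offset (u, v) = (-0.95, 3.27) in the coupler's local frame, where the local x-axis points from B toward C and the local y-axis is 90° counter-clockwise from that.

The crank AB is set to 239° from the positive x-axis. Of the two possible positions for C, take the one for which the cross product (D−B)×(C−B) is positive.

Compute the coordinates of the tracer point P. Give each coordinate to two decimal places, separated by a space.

-5.00 -1.71

A=(0,0), D=(8.00,0)
B = A + 4.00·(cos239°, sin239°) = (-2.0602, -3.4287)
|BD| = 10.6284
circle(B,3.00) ∩ circle(D,8.00): a=2.7268, h=1.2509
  candidates: C₊=(0.1173,-1.3650) cross=13.295; C₋=(0.9244,-3.7330) cross=-13.295
  mode + wants cross > 0 → take C=(0.1173,-1.3650) (cross=13.295)
ex = (C−B)/|BC| = (0.7258,0.6879); ey = (-0.6879,0.7258)
P = B + -0.95·ex + 3.27·ey = (-4.9991,-1.7087)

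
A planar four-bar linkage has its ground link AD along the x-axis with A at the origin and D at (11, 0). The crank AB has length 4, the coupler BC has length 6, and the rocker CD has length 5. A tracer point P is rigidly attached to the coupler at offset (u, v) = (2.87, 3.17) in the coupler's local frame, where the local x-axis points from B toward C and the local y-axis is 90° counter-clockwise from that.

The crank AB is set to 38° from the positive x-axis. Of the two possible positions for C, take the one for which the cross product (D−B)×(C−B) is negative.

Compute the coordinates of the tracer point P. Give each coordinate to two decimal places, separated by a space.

A=(0,0), D=(11.00,0)
B = A + 4.00·(cos38°, sin38°) = (3.1520, 2.4626)
|BD| = 8.2253
circle(B,6.00) ∩ circle(D,5.00): a=4.7813, h=3.6248
  candidates: C₊=(8.7993,4.4896) cross=29.815; C₋=(6.6288,-2.4274) cross=-29.815
  mode - wants cross < 0 → take C=(6.6288,-2.4274) (cross=-29.815)
ex = (C−B)/|BC| = (0.5795,-0.8150); ey = (0.8150,0.5795)
P = B + 2.87·ex + 3.17·ey = (7.3986,1.9604)

7.40 1.96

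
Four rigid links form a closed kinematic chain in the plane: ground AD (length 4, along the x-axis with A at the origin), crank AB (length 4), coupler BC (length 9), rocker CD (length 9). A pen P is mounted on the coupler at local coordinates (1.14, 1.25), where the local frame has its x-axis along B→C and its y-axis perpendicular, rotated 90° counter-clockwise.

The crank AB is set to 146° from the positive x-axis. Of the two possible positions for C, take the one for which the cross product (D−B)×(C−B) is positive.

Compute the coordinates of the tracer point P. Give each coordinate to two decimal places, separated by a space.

-3.48 3.92

A=(0,0), D=(4.00,0)
B = A + 4.00·(cos146°, sin146°) = (-3.3162, 2.2368)
|BD| = 7.6504
circle(B,9.00) ∩ circle(D,9.00): a=3.8252, h=8.1466
  candidates: C₊=(2.7238,8.9091) cross=62.325; C₋=(-2.0399,-6.6723) cross=-62.325
  mode + wants cross > 0 → take C=(2.7238,8.9091) (cross=62.325)
ex = (C−B)/|BC| = (0.6711,0.7414); ey = (-0.7414,0.6711)
P = B + 1.14·ex + 1.25·ey = (-3.4778,3.9208)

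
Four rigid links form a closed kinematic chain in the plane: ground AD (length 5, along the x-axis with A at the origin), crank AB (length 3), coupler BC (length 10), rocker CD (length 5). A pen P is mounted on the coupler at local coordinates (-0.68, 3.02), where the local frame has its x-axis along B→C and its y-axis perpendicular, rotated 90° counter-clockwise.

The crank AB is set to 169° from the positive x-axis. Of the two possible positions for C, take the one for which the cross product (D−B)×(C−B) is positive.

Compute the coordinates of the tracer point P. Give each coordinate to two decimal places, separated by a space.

-4.86 3.00

A=(0,0), D=(5.00,0)
B = A + 3.00·(cos169°, sin169°) = (-2.9449, 0.5724)
|BD| = 7.9655
circle(B,10.00) ∩ circle(D,5.00): a=8.6906, h=4.9471
  candidates: C₊=(6.0787,4.8822) cross=39.406; C₋=(5.3677,-4.9865) cross=-39.406
  mode + wants cross > 0 → take C=(6.0787,4.8822) (cross=39.406)
ex = (C−B)/|BC| = (0.9024,0.4310); ey = (-0.4310,0.9024)
P = B + -0.68·ex + 3.02·ey = (-4.8601,3.0045)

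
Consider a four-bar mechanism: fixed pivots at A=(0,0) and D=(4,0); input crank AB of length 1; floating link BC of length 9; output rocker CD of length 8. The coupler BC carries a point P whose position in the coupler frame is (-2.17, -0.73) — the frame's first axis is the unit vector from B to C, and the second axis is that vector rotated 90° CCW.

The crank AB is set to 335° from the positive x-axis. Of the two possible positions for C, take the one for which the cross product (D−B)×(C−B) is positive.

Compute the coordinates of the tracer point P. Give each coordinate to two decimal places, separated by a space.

A=(0,0), D=(4.00,0)
B = A + 1.00·(cos335°, sin335°) = (0.9063, -0.4226)
|BD| = 3.1224
circle(B,9.00) ∩ circle(D,8.00): a=4.2835, h=7.9153
  candidates: C₊=(4.0790,7.9996) cross=24.715; C₋=(6.2217,-7.6853) cross=-24.715
  mode + wants cross > 0 → take C=(4.0790,7.9996) (cross=24.715)
ex = (C−B)/|BC| = (0.3525,0.9358); ey = (-0.9358,0.3525)
P = B + -2.17·ex + -0.73·ey = (0.8245,-2.7107)

0.82 -2.71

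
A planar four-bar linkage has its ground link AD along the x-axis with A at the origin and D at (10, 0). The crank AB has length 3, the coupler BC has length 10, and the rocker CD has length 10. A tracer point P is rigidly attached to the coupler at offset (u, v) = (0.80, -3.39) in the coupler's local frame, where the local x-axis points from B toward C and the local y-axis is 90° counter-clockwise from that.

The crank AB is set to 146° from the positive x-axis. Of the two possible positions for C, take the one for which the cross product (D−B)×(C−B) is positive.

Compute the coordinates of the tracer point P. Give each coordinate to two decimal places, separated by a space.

A=(0,0), D=(10.00,0)
B = A + 3.00·(cos146°, sin146°) = (-2.4871, 1.6776)
|BD| = 12.5993
circle(B,10.00) ∩ circle(D,10.00): a=6.2996, h=7.7662
  candidates: C₊=(4.7905,8.5359) cross=97.849; C₋=(2.7224,-6.8583) cross=-97.849
  mode + wants cross > 0 → take C=(4.7905,8.5359) (cross=97.849)
ex = (C−B)/|BC| = (0.7278,0.6858); ey = (-0.6858,0.7278)
P = B + 0.80·ex + -3.39·ey = (0.4201,-0.2409)

0.42 -0.24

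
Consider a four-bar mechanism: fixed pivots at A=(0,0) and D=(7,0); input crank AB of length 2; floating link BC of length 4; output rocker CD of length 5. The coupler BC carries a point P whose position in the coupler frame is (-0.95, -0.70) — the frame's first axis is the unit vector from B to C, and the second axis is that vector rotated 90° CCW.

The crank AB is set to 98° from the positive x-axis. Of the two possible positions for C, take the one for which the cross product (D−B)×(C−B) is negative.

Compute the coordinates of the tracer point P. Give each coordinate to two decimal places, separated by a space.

-1.41 2.31

A=(0,0), D=(7.00,0)
B = A + 2.00·(cos98°, sin98°) = (-0.2783, 1.9805)
|BD| = 7.5430
circle(B,4.00) ∩ circle(D,5.00): a=3.1749, h=2.4331
  candidates: C₊=(3.4240,3.4946) cross=18.353; C₋=(2.1463,-1.2008) cross=-18.353
  mode - wants cross < 0 → take C=(2.1463,-1.2008) (cross=-18.353)
ex = (C−B)/|BC| = (0.6062,-0.7953); ey = (0.7953,0.6062)
P = B + -0.95·ex + -0.70·ey = (-1.4109,2.3118)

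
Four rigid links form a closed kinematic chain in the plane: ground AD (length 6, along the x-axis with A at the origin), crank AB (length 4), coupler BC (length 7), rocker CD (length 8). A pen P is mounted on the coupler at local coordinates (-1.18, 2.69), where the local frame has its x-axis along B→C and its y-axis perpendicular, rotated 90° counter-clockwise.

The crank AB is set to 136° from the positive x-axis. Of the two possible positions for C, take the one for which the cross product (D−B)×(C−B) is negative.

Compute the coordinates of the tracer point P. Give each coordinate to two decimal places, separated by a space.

A=(0,0), D=(6.00,0)
B = A + 4.00·(cos136°, sin136°) = (-2.8774, 2.7786)
|BD| = 9.3021
circle(B,7.00) ∩ circle(D,8.00): a=3.8448, h=5.8496
  candidates: C₊=(2.5392,7.2127) cross=54.413; C₋=(-0.9555,-3.9524) cross=-54.413
  mode - wants cross < 0 → take C=(-0.9555,-3.9524) (cross=-54.413)
ex = (C−B)/|BC| = (0.2746,-0.9616); ey = (0.9616,0.2746)
P = B + -1.18·ex + 2.69·ey = (-0.6147,4.6518)

-0.61 4.65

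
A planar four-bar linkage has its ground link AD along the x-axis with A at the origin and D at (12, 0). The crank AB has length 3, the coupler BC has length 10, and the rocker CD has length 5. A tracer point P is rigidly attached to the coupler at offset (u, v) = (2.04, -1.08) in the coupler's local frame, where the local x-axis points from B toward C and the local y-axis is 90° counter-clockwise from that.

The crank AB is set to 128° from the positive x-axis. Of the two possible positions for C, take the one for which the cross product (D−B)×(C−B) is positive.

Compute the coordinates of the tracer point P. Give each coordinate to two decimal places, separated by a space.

0.27 1.45

A=(0,0), D=(12.00,0)
B = A + 3.00·(cos128°, sin128°) = (-1.8470, 2.3640)
|BD| = 14.0473
circle(B,10.00) ∩ circle(D,5.00): a=9.6932, h=2.4580
  candidates: C₊=(8.1216,3.1557) cross=34.528; C₋=(7.2943,-1.6902) cross=-34.528
  mode + wants cross > 0 → take C=(8.1216,3.1557) (cross=34.528)
ex = (C−B)/|BC| = (0.9969,0.0792); ey = (-0.0792,0.9969)
P = B + 2.04·ex + -1.08·ey = (0.2721,1.4489)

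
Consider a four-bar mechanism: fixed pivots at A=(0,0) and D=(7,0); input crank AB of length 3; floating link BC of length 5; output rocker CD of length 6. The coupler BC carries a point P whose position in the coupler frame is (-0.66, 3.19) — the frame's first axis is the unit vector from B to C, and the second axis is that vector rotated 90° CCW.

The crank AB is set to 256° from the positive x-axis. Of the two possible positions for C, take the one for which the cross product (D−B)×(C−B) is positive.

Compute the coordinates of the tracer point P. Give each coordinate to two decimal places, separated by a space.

A=(0,0), D=(7.00,0)
B = A + 3.00·(cos256°, sin256°) = (-0.7258, -2.9109)
|BD| = 8.2560
circle(B,5.00) ∩ circle(D,6.00): a=3.4618, h=3.6078
  candidates: C₊=(1.2417,1.6858) cross=29.786; C₋=(3.7857,-5.0664) cross=-29.786
  mode + wants cross > 0 → take C=(1.2417,1.6858) (cross=29.786)
ex = (C−B)/|BC| = (0.3935,0.9193); ey = (-0.9193,0.3935)
P = B + -0.66·ex + 3.19·ey = (-3.9181,-2.2624)

-3.92 -2.26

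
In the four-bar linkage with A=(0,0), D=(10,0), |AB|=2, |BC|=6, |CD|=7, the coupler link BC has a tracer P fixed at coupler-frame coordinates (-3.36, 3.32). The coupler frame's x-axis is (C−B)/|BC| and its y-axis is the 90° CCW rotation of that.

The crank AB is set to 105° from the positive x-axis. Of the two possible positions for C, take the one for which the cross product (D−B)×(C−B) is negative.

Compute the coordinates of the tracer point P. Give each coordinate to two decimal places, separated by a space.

A=(0,0), D=(10.00,0)
B = A + 2.00·(cos105°, sin105°) = (-0.5176, 1.9319)
|BD| = 10.6936
circle(B,6.00) ∩ circle(D,7.00): a=4.7390, h=3.6800
  candidates: C₊=(4.8082,4.6952) cross=39.352; C₋=(3.4785,-2.5437) cross=-39.352
  mode - wants cross < 0 → take C=(3.4785,-2.5437) (cross=-39.352)
ex = (C−B)/|BC| = (0.6660,-0.7459); ey = (0.7459,0.6660)
P = B + -3.36·ex + 3.32·ey = (-0.2790,6.6494)

-0.28 6.65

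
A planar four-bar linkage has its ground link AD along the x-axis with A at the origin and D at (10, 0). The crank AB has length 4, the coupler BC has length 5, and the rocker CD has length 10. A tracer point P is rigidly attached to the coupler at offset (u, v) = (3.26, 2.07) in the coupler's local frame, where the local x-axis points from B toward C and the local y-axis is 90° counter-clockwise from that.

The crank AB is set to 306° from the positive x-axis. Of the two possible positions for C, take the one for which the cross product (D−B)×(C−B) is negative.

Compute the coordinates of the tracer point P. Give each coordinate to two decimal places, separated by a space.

5.36 -5.66

A=(0,0), D=(10.00,0)
B = A + 4.00·(cos306°, sin306°) = (2.3511, -3.2361)
|BD| = 8.3053
circle(B,5.00) ∩ circle(D,10.00): a=-0.3626, h=4.9868
  candidates: C₊=(0.0741,1.2154) cross=41.417; C₋=(3.9603,-7.9701) cross=-41.417
  mode - wants cross < 0 → take C=(3.9603,-7.9701) (cross=-41.417)
ex = (C−B)/|BC| = (0.3218,-0.9468); ey = (0.9468,0.3218)
P = B + 3.26·ex + 2.07·ey = (5.3602,-5.6564)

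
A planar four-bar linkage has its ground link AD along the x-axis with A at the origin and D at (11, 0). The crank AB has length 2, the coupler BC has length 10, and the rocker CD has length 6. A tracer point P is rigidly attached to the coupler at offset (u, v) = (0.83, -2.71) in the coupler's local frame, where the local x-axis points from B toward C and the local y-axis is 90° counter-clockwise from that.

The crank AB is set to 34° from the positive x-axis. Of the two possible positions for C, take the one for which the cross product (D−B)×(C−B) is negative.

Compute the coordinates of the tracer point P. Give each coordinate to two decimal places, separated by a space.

0.43 -1.44

A=(0,0), D=(11.00,0)
B = A + 2.00·(cos34°, sin34°) = (1.6581, 1.1184)
|BD| = 9.4086
circle(B,10.00) ∩ circle(D,6.00): a=8.1054, h=5.8568
  candidates: C₊=(10.4022,5.9701) cross=55.104; C₋=(9.0099,-5.6603) cross=-55.104
  mode - wants cross < 0 → take C=(9.0099,-5.6603) (cross=-55.104)
ex = (C−B)/|BC| = (0.7352,-0.6779); ey = (0.6779,0.7352)
P = B + 0.83·ex + -2.71·ey = (0.4312,-1.4366)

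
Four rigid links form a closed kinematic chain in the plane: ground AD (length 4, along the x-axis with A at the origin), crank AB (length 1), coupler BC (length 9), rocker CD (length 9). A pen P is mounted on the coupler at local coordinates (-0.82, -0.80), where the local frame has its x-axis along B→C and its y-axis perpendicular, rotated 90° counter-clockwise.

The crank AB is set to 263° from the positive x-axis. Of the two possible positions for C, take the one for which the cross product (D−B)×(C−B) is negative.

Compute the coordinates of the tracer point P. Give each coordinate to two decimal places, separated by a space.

-1.21 -0.63

A=(0,0), D=(4.00,0)
B = A + 1.00·(cos263°, sin263°) = (-0.1219, -0.9925)
|BD| = 4.2397
circle(B,9.00) ∩ circle(D,9.00): a=2.1198, h=8.7468
  candidates: C₊=(-0.1086,8.0074) cross=37.084; C₋=(3.9868,-9.0000) cross=-37.084
  mode - wants cross < 0 → take C=(3.9868,-9.0000) (cross=-37.084)
ex = (C−B)/|BC| = (0.4565,-0.8897); ey = (0.8897,0.4565)
P = B + -0.82·ex + -0.80·ey = (-1.2080,-0.6282)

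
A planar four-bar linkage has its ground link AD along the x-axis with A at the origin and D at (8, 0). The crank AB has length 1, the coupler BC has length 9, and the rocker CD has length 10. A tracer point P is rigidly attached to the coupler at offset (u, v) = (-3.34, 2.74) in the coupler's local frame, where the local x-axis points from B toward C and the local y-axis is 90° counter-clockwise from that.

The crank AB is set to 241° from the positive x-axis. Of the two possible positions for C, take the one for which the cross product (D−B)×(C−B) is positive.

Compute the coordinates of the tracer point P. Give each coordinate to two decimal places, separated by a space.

A=(0,0), D=(8.00,0)
B = A + 1.00·(cos241°, sin241°) = (-0.4848, -0.8746)
|BD| = 8.5298
circle(B,9.00) ∩ circle(D,10.00): a=3.1511, h=8.4303
  candidates: C₊=(1.7853,7.8344) cross=71.909; C₋=(3.5141,-8.9374) cross=-71.909
  mode + wants cross > 0 → take C=(1.7853,7.8344) (cross=71.909)
ex = (C−B)/|BC| = (0.2522,0.9677); ey = (-0.9677,0.2522)
P = B + -3.34·ex + 2.74·ey = (-3.9787,-3.4155)

-3.98 -3.42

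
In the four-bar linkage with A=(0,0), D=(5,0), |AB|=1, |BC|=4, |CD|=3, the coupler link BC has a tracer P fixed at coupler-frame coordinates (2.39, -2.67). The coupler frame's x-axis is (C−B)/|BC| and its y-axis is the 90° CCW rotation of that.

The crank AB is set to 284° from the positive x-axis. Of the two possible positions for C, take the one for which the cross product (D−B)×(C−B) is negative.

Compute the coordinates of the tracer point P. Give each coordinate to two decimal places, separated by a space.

A=(0,0), D=(5.00,0)
B = A + 1.00·(cos284°, sin284°) = (0.2419, -0.9703)
|BD| = 4.8560
circle(B,4.00) ∩ circle(D,3.00): a=3.1488, h=2.4668
  candidates: C₊=(2.8343,2.0760) cross=11.979; C₋=(3.8201,-2.7582) cross=-11.979
  mode - wants cross < 0 → take C=(3.8201,-2.7582) (cross=-11.979)
ex = (C−B)/|BC| = (0.8945,-0.4470); ey = (0.4470,0.8945)
P = B + 2.39·ex + -2.67·ey = (1.1864,-4.4270)

1.19 -4.43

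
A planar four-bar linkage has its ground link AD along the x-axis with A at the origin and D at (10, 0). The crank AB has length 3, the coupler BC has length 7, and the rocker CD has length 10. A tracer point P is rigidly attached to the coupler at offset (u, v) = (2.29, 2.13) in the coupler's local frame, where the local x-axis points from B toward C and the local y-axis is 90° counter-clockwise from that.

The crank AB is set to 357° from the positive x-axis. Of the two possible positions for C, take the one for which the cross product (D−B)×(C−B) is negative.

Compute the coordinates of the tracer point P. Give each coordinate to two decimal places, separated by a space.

5.13 -2.44

A=(0,0), D=(10.00,0)
B = A + 3.00·(cos357°, sin357°) = (2.9959, -0.1570)
|BD| = 7.0059
circle(B,7.00) ∩ circle(D,10.00): a=-0.1369, h=6.9987
  candidates: C₊=(2.7022,6.8368) cross=49.032; C₋=(3.0159,-7.1570) cross=-49.032
  mode - wants cross < 0 → take C=(3.0159,-7.1570) (cross=-49.032)
ex = (C−B)/|BC| = (0.0029,-1.0000); ey = (1.0000,0.0029)
P = B + 2.29·ex + 2.13·ey = (5.1324,-2.4409)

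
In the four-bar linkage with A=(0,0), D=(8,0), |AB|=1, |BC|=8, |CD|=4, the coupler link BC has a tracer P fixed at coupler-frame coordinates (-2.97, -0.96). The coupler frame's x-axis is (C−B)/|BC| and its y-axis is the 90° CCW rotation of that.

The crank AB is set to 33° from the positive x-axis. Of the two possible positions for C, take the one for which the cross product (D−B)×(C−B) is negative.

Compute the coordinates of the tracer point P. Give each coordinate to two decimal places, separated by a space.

-2.16 1.42

A=(0,0), D=(8.00,0)
B = A + 1.00·(cos33°, sin33°) = (0.8387, 0.5446)
|BD| = 7.1820
circle(B,8.00) ∩ circle(D,4.00): a=6.9327, h=3.9922
  candidates: C₊=(8.0541,3.9996) cross=28.672; C₋=(7.4487,-3.9618) cross=-28.672
  mode - wants cross < 0 → take C=(7.4487,-3.9618) (cross=-28.672)
ex = (C−B)/|BC| = (0.8262,-0.5633); ey = (0.5633,0.8262)
P = B + -2.97·ex + -0.96·ey = (-2.1561,1.4245)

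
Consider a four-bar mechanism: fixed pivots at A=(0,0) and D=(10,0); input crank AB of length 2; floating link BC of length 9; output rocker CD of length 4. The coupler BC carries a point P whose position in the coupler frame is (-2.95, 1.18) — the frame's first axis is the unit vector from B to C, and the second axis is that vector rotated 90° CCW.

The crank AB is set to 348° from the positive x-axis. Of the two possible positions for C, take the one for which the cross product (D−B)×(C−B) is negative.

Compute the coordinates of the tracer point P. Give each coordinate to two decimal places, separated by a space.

-0.28 1.84

A=(0,0), D=(10.00,0)
B = A + 2.00·(cos348°, sin348°) = (1.9563, -0.4158)
|BD| = 8.0544
circle(B,9.00) ∩ circle(D,4.00): a=8.0623, h=4.0000
  candidates: C₊=(9.8013,3.9951) cross=32.218; C₋=(10.2143,-3.9943) cross=-32.218
  mode - wants cross < 0 → take C=(10.2143,-3.9943) (cross=-32.218)
ex = (C−B)/|BC| = (0.9176,-0.3976); ey = (0.3976,0.9176)
P = B + -2.95·ex + 1.18·ey = (-0.2813,1.8398)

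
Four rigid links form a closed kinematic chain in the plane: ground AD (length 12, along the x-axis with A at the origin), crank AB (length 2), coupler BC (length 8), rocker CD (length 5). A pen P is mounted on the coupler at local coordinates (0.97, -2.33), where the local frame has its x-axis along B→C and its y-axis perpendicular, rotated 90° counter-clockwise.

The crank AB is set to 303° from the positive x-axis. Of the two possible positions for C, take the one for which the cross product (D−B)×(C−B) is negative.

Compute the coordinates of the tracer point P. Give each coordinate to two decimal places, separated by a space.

1.39 -4.18

A=(0,0), D=(12.00,0)
B = A + 2.00·(cos303°, sin303°) = (1.0893, -1.6773)
|BD| = 11.0389
circle(B,8.00) ∩ circle(D,5.00): a=7.2859, h=3.3038
  candidates: C₊=(7.7886,2.6952) cross=36.471; C₋=(8.7926,-3.8357) cross=-36.471
  mode - wants cross < 0 → take C=(8.7926,-3.8357) (cross=-36.471)
ex = (C−B)/|BC| = (0.9629,-0.2698); ey = (0.2698,0.9629)
P = B + 0.97·ex + -2.33·ey = (1.3947,-4.1826)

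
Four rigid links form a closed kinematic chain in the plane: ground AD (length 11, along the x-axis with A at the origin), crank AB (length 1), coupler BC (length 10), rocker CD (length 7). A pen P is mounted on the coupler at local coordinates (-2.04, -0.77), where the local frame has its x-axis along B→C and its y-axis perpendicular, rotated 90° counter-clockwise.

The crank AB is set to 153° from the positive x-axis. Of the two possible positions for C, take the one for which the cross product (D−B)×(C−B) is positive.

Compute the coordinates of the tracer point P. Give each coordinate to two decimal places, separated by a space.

-2.16 -1.32

A=(0,0), D=(11.00,0)
B = A + 1.00·(cos153°, sin153°) = (-0.8910, 0.4540)
|BD| = 11.8997
circle(B,10.00) ∩ circle(D,7.00): a=8.0928, h=5.8743
  candidates: C₊=(7.4200,6.0153) cross=69.902; C₋=(6.9717,-5.7248) cross=-69.902
  mode + wants cross > 0 → take C=(7.4200,6.0153) (cross=69.902)
ex = (C−B)/|BC| = (0.8311,0.5561); ey = (-0.5561,0.8311)
P = B + -2.04·ex + -0.77·ey = (-2.1582,-1.3205)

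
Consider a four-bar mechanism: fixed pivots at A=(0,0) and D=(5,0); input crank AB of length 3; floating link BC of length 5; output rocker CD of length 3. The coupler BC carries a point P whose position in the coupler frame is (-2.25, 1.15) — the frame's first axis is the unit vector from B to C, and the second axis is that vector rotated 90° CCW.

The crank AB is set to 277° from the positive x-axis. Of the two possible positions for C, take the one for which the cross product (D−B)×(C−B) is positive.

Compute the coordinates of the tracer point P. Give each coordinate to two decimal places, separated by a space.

A=(0,0), D=(5.00,0)
B = A + 3.00·(cos277°, sin277°) = (0.3656, -2.9776)
|BD| = 5.5085
circle(B,5.00) ∩ circle(D,3.00): a=4.2066, h=2.7028
  candidates: C₊=(2.4437,1.5701) cross=14.888; C₋=(5.3656,-2.9776) cross=-14.888
  mode + wants cross > 0 → take C=(2.4437,1.5701) (cross=14.888)
ex = (C−B)/|BC| = (0.4156,0.9095); ey = (-0.9095,0.4156)
P = B + -2.25·ex + 1.15·ey = (-1.6155,-4.5462)

-1.62 -4.55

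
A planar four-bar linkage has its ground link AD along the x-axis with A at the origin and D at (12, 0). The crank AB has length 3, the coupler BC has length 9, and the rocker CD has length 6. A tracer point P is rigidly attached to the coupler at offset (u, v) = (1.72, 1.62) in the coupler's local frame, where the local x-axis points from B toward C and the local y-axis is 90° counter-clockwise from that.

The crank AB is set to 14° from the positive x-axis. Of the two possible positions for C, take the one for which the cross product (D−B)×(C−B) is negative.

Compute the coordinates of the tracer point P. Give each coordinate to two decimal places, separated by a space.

A=(0,0), D=(12.00,0)
B = A + 3.00·(cos14°, sin14°) = (2.9109, 0.7258)
|BD| = 9.1180
circle(B,9.00) ∩ circle(D,6.00): a=7.0267, h=5.6237
  candidates: C₊=(10.3629,5.7723) cross=51.277; C₋=(9.4676,-5.4394) cross=-51.277
  mode - wants cross < 0 → take C=(9.4676,-5.4394) (cross=-51.277)
ex = (C−B)/|BC| = (0.7285,-0.6850); ey = (0.6850,0.7285)
P = B + 1.72·ex + 1.62·ey = (5.2737,0.7277)

5.27 0.73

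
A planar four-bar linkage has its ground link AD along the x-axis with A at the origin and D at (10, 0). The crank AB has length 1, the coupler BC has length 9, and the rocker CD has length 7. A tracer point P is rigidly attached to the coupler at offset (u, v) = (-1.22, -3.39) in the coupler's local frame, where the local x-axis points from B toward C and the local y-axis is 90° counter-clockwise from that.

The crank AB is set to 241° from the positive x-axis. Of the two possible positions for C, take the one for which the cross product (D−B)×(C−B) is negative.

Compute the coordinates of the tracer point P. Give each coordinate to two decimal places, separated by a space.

-3.48 -2.88

A=(0,0), D=(10.00,0)
B = A + 1.00·(cos241°, sin241°) = (-0.4848, -0.8746)
|BD| = 10.5212
circle(B,9.00) ∩ circle(D,7.00): a=6.7813, h=5.9172
  candidates: C₊=(5.7812,5.5858) cross=62.256; C₋=(6.7650,-6.2076) cross=-62.256
  mode - wants cross < 0 → take C=(6.7650,-6.2076) (cross=-62.256)
ex = (C−B)/|BC| = (0.8055,-0.5926); ey = (0.5926,0.8055)
P = B + -1.22·ex + -3.39·ey = (-3.4763,-2.8824)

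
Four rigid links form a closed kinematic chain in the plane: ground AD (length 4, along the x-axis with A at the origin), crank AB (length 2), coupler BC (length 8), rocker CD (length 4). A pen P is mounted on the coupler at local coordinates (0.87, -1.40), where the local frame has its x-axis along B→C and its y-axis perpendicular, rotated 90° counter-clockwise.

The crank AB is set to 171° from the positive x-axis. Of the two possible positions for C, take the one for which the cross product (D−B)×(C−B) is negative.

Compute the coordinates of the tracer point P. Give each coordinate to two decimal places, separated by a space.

A=(0,0), D=(4.00,0)
B = A + 2.00·(cos171°, sin171°) = (-1.9754, 0.3129)
|BD| = 5.9836
circle(B,8.00) ∩ circle(D,4.00): a=7.0028, h=3.8680
  candidates: C₊=(5.2201,3.8094) cross=23.144; C₋=(4.8156,-3.9160) cross=-23.144
  mode - wants cross < 0 → take C=(4.8156,-3.9160) (cross=-23.144)
ex = (C−B)/|BC| = (0.8489,-0.5286); ey = (0.5286,0.8489)
P = B + 0.87·ex + -1.40·ey = (-1.9769,-1.3354)

-1.98 -1.34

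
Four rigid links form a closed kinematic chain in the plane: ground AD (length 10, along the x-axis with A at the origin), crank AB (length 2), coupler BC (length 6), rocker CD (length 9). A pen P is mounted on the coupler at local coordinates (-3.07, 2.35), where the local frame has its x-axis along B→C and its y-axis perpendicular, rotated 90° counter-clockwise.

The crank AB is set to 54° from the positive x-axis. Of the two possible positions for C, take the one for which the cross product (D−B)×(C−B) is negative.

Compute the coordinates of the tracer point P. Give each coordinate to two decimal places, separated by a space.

3.02 5.01

A=(0,0), D=(10.00,0)
B = A + 2.00·(cos54°, sin54°) = (1.1756, 1.6180)
|BD| = 8.9715
circle(B,6.00) ∩ circle(D,9.00): a=1.9778, h=5.6646
  candidates: C₊=(4.1426,6.8331) cross=50.821; C₋=(2.0994,-4.3104) cross=-50.821
  mode - wants cross < 0 → take C=(2.0994,-4.3104) (cross=-50.821)
ex = (C−B)/|BC| = (0.1540,-0.9881); ey = (0.9881,0.1540)
P = B + -3.07·ex + 2.35·ey = (3.0249,5.0132)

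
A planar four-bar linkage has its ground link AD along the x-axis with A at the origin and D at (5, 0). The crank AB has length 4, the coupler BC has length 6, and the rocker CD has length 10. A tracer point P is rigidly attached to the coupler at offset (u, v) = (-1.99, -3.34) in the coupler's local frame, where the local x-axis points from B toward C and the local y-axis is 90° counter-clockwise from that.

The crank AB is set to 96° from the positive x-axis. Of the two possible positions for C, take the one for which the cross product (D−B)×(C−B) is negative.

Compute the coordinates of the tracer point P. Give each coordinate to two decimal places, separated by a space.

-1.06 7.81

A=(0,0), D=(5.00,0)
B = A + 4.00·(cos96°, sin96°) = (-0.4181, 3.9781)
|BD| = 6.7217
circle(B,6.00) ∩ circle(D,10.00): a=-1.3999, h=5.8344
  candidates: C₊=(1.9065,9.5095) cross=39.217; C₋=(-4.9995,0.1037) cross=-39.217
  mode - wants cross < 0 → take C=(-4.9995,0.1037) (cross=-39.217)
ex = (C−B)/|BC| = (-0.7636,-0.6457); ey = (0.6457,-0.7636)
P = B + -1.99·ex + -3.34·ey = (-1.0554,7.8134)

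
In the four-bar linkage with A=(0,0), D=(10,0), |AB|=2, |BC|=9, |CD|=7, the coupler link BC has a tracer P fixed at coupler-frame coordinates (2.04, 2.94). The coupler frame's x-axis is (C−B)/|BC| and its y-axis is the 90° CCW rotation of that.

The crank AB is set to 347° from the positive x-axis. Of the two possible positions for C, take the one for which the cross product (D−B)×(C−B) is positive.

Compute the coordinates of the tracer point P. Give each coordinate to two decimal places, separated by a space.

0.93 2.98

A=(0,0), D=(10.00,0)
B = A + 2.00·(cos347°, sin347°) = (1.9487, -0.4499)
|BD| = 8.0638
circle(B,9.00) ∩ circle(D,7.00): a=6.0161, h=6.6938
  candidates: C₊=(7.5820,6.5691) cross=53.977; C₋=(8.3289,-6.7976) cross=-53.977
  mode + wants cross > 0 → take C=(7.5820,6.5691) (cross=53.977)
ex = (C−B)/|BC| = (0.6259,0.7799); ey = (-0.7799,0.6259)
P = B + 2.04·ex + 2.94·ey = (0.9327,2.9813)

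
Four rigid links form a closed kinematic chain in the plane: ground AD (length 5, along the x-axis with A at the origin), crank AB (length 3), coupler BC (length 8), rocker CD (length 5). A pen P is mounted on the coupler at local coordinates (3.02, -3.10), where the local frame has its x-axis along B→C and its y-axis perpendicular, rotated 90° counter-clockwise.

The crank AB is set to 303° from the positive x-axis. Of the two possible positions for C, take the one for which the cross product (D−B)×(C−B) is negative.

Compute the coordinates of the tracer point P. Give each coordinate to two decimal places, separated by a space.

A=(0,0), D=(5.00,0)
B = A + 3.00·(cos303°, sin303°) = (1.6339, -2.5160)
|BD| = 4.2025
circle(B,8.00) ∩ circle(D,5.00): a=6.7414, h=4.3074
  candidates: C₊=(4.4547,4.9702) cross=18.102; C₋=(9.6124,-1.9301) cross=-18.102
  mode - wants cross < 0 → take C=(9.6124,-1.9301) (cross=-18.102)
ex = (C−B)/|BC| = (0.9973,0.0732); ey = (-0.0732,0.9973)
P = B + 3.02·ex + -3.10·ey = (4.8728,-5.3865)

4.87 -5.39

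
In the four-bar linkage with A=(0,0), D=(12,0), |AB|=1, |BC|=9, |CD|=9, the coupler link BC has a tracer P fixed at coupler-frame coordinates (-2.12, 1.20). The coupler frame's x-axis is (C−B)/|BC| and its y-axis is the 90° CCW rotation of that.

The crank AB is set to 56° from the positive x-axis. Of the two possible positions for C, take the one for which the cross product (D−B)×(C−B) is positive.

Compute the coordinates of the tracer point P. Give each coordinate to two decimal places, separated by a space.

A=(0,0), D=(12.00,0)
B = A + 1.00·(cos56°, sin56°) = (0.5592, 0.8290)
|BD| = 11.4708
circle(B,9.00) ∩ circle(D,9.00): a=5.7354, h=6.9358
  candidates: C₊=(6.7809,7.3322) cross=79.559; C₋=(5.7783,-6.5031) cross=-79.559
  mode + wants cross > 0 → take C=(6.7809,7.3322) (cross=79.559)
ex = (C−B)/|BC| = (0.6913,0.7226); ey = (-0.7226,0.6913)
P = B + -2.12·ex + 1.20·ey = (-1.7734,0.1267)

-1.77 0.13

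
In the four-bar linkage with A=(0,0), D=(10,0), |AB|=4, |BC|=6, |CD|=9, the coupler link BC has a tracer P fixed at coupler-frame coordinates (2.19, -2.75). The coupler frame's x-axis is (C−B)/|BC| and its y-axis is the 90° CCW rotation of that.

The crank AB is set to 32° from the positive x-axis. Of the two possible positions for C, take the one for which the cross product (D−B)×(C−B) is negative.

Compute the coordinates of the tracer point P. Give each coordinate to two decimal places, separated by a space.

A=(0,0), D=(10.00,0)
B = A + 4.00·(cos32°, sin32°) = (3.3922, 2.1197)
|BD| = 6.9395
circle(B,6.00) ∩ circle(D,9.00): a=0.2274, h=5.9957
  candidates: C₊=(5.4401,7.7594) cross=41.607; C₋=(1.7773,-3.6589) cross=-41.607
  mode - wants cross < 0 → take C=(1.7773,-3.6589) (cross=-41.607)
ex = (C−B)/|BC| = (-0.2691,-0.9631); ey = (0.9631,-0.2691)
P = B + 2.19·ex + -2.75·ey = (0.1542,0.7506)

0.15 0.75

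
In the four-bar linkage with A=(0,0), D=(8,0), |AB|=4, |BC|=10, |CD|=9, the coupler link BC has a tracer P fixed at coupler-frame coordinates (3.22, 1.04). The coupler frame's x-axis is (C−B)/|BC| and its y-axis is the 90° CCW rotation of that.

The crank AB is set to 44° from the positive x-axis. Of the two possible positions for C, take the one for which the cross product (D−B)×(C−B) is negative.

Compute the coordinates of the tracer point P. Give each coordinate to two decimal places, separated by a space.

3.84 -0.47

A=(0,0), D=(8.00,0)
B = A + 4.00·(cos44°, sin44°) = (2.8774, 2.7786)
|BD| = 5.8277
circle(B,10.00) ∩ circle(D,9.00): a=4.5440, h=8.9080
  candidates: C₊=(11.1189,8.4423) cross=51.913; C₋=(2.6243,-7.2182) cross=-51.913
  mode - wants cross < 0 → take C=(2.6243,-7.2182) (cross=-51.913)
ex = (C−B)/|BC| = (-0.0253,-0.9997); ey = (0.9997,-0.0253)
P = B + 3.22·ex + 1.04·ey = (3.8355,-0.4667)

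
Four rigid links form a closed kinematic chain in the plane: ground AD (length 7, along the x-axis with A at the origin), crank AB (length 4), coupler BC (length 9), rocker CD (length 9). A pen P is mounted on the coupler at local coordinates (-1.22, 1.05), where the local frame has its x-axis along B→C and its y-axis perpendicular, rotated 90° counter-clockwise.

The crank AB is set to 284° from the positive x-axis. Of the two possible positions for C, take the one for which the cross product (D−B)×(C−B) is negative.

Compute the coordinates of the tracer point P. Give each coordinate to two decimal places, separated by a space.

0.54 -2.33

A=(0,0), D=(7.00,0)
B = A + 4.00·(cos284°, sin284°) = (0.9677, -3.8812)
|BD| = 7.1730
circle(B,9.00) ∩ circle(D,9.00): a=3.5865, h=8.2545
  candidates: C₊=(-0.4825,5.0012) cross=59.210; C₋=(8.4502,-8.8824) cross=-59.210
  mode - wants cross < 0 → take C=(8.4502,-8.8824) (cross=-59.210)
ex = (C−B)/|BC| = (0.8314,-0.5557); ey = (0.5557,0.8314)
P = B + -1.22·ex + 1.05·ey = (0.5369,-2.3303)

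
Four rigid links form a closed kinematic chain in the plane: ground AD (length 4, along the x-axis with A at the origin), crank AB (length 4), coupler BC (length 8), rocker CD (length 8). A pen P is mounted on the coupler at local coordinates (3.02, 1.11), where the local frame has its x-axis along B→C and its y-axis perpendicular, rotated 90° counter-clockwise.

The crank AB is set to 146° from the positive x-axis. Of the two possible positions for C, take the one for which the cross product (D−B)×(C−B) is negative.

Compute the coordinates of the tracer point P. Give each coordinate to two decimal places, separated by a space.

A=(0,0), D=(4.00,0)
B = A + 4.00·(cos146°, sin146°) = (-3.3162, 2.2368)
|BD| = 7.6504
circle(B,8.00) ∩ circle(D,8.00): a=3.8252, h=7.0262
  candidates: C₊=(2.3962,7.8376) cross=53.754; C₋=(-1.7123,-5.6008) cross=-53.754
  mode - wants cross < 0 → take C=(-1.7123,-5.6008) (cross=-53.754)
ex = (C−B)/|BC| = (0.2005,-0.9797); ey = (0.9797,0.2005)
P = B + 3.02·ex + 1.11·ey = (-1.6232,-0.4994)

-1.62 -0.50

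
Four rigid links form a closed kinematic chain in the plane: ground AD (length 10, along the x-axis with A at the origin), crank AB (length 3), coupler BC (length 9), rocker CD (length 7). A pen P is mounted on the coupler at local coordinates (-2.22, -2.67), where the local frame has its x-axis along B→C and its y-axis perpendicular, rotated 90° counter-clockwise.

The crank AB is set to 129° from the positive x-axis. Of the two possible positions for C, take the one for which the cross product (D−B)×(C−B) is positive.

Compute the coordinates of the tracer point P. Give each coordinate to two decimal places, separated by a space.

-2.84 -1.01

A=(0,0), D=(10.00,0)
B = A + 3.00·(cos129°, sin129°) = (-1.8880, 2.3314)
|BD| = 12.1144
circle(B,9.00) ∩ circle(D,7.00): a=7.3780, h=5.1542
  candidates: C₊=(6.3440,5.9694) cross=62.440; C₋=(4.3601,-4.1463) cross=-62.440
  mode + wants cross > 0 → take C=(6.3440,5.9694) (cross=62.440)
ex = (C−B)/|BC| = (0.9147,0.4042); ey = (-0.4042,0.9147)
P = B + -2.22·ex + -2.67·ey = (-2.8393,-1.0081)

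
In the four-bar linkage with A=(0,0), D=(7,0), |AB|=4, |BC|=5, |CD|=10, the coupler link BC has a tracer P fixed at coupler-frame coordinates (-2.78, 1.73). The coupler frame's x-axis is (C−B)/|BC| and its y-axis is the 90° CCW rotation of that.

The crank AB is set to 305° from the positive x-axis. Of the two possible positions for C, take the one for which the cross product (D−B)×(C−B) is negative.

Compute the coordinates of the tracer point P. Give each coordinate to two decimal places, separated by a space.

4.58 -0.93

A=(0,0), D=(7.00,0)
B = A + 4.00·(cos305°, sin305°) = (2.2943, -3.2766)
|BD| = 5.7341
circle(B,5.00) ∩ circle(D,10.00): a=-3.6728, h=3.3927
  candidates: C₊=(-2.6585,-2.5911) cross=19.454; C₋=(1.2189,-8.1596) cross=-19.454
  mode - wants cross < 0 → take C=(1.2189,-8.1596) (cross=-19.454)
ex = (C−B)/|BC| = (-0.2151,-0.9766); ey = (0.9766,-0.2151)
P = B + -2.78·ex + 1.73·ey = (4.5817,-0.9338)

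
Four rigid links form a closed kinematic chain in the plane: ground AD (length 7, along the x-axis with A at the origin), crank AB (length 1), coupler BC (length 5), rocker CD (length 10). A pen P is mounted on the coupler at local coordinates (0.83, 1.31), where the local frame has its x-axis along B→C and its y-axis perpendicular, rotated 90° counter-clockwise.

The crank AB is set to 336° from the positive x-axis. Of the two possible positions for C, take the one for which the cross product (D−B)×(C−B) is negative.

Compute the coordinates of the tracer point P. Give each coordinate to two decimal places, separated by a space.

1.52 -1.83

A=(0,0), D=(7.00,0)
B = A + 1.00·(cos336°, sin336°) = (0.9135, -0.4067)
|BD| = 6.1000
circle(B,5.00) ∩ circle(D,10.00): a=-3.0975, h=3.9250
  candidates: C₊=(-2.4388,3.3030) cross=23.943; C₋=(-1.9153,-4.5295) cross=-23.943
  mode - wants cross < 0 → take C=(-1.9153,-4.5295) (cross=-23.943)
ex = (C−B)/|BC| = (-0.5658,-0.8246); ey = (0.8246,-0.5658)
P = B + 0.83·ex + 1.31·ey = (1.5241,-1.8323)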